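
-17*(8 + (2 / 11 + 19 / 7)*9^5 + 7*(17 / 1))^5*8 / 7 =-54042816980902001727581230597634913536 / 18947489099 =-2852241618851452108576892000.00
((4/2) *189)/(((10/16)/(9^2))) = 244944/5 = 48988.80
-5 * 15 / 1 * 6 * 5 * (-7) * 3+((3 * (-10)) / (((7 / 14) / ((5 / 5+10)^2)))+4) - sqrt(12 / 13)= 39994 - 2 * sqrt(39) / 13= 39993.04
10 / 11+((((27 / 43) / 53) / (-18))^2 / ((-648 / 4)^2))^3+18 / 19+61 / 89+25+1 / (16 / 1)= 114162203507443149846412257160221354409 / 4135659517503469416967692925576679424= 27.60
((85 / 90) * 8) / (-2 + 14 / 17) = -289 / 45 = -6.42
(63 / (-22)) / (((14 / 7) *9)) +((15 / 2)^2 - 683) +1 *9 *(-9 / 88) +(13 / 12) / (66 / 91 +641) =-9679101533 / 15416808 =-627.83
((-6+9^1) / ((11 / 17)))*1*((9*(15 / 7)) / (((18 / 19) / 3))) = 283.15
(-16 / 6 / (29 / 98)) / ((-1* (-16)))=-49 / 87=-0.56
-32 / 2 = -16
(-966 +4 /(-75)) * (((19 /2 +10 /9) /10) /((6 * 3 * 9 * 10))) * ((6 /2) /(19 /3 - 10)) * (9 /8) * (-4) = -6919357 /2970000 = -2.33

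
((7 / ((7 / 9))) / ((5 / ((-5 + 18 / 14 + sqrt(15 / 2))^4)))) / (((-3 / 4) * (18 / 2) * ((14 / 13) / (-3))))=108295837 / 168070 - 1410812 * sqrt(30) / 12005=0.67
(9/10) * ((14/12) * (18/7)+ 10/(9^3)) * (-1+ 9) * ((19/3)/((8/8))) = 166972/1215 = 137.43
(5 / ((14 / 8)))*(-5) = -14.29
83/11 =7.55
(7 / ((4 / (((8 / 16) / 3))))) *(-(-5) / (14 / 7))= 35 / 48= 0.73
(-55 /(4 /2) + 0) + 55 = 27.50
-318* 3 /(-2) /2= 477 /2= 238.50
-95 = -95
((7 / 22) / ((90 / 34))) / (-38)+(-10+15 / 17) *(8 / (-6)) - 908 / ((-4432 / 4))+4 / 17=2339917769 / 177152580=13.21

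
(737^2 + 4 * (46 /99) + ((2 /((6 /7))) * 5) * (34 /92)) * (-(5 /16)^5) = -7730061640625 /4775215104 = -1618.79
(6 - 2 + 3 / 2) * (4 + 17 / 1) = 231 / 2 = 115.50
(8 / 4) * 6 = 12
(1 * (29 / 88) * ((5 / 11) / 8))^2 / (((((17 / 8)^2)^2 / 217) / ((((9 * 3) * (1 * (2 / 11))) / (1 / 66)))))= 1478225700 / 1222830961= 1.21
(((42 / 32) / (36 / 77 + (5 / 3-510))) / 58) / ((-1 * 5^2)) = 4851 / 2721754400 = 0.00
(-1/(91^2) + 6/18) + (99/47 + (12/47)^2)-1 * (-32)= 1893559957/54878187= 34.50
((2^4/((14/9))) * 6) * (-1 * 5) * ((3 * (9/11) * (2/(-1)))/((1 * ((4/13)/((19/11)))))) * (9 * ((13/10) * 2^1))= 168538968/847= 198983.43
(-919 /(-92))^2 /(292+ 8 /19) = 16046659 /47025984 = 0.34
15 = 15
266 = 266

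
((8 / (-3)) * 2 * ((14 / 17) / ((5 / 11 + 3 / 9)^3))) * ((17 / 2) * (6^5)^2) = -10140540512256 / 2197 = -4615630638.26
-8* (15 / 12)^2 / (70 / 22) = -55 / 14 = -3.93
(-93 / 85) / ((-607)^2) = -93 / 31318165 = -0.00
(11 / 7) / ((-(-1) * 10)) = 11 / 70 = 0.16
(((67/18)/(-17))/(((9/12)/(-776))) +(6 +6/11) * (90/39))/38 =7930576/1247103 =6.36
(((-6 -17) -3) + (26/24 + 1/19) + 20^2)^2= 7315551961/51984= 140726.99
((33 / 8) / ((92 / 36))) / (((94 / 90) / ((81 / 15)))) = 72171 / 8648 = 8.35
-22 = -22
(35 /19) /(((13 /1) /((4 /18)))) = 0.03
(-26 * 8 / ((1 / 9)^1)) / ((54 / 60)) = -2080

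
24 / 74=12 / 37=0.32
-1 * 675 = -675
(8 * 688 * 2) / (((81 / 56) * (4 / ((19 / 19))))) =154112 / 81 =1902.62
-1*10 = -10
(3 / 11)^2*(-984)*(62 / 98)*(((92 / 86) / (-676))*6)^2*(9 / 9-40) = 3921197688 / 24085098037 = 0.16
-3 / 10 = -0.30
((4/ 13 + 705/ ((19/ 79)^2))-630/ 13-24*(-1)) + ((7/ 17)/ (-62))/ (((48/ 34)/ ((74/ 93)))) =3949852542425/ 324718056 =12163.94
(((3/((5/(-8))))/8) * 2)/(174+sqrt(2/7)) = -3654/529825+3 * sqrt(14)/529825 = -0.01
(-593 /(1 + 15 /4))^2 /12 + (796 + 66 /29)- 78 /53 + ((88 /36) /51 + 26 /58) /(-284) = 151572405705047 /72328939092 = 2095.60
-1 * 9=-9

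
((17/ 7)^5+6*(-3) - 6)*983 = 999208687/ 16807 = 59451.94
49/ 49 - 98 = -97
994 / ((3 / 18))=5964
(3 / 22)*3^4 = 243 / 22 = 11.05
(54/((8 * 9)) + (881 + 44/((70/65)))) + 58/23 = 595783/644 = 925.13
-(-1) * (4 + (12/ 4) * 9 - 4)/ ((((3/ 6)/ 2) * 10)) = 54/ 5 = 10.80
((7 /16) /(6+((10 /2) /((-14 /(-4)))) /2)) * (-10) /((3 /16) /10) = -4900 /141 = -34.75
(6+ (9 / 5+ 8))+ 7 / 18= 1457 / 90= 16.19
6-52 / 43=206 / 43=4.79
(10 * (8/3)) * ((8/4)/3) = 160/9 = 17.78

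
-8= -8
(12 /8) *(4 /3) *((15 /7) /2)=15 /7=2.14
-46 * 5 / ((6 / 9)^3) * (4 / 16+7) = -90045 / 16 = -5627.81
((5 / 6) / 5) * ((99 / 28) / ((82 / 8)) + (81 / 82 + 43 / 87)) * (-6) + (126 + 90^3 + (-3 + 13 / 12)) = 72821814473 / 99876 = 729122.26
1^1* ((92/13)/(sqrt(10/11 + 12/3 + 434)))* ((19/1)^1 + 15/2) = 1219* sqrt(13277)/15691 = 8.95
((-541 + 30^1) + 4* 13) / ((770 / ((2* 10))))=-918 / 77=-11.92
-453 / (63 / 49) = -1057 / 3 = -352.33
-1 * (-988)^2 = -976144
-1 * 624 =-624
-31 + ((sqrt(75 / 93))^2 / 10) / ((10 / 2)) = -1921 / 62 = -30.98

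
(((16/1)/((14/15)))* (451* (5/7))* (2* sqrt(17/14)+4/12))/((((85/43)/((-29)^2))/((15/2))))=4892853900/833+14678561700* sqrt(238)/5831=44709277.66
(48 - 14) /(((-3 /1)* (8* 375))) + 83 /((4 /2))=186733 /4500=41.50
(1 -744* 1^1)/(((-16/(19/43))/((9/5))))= 127053/3440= 36.93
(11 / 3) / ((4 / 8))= 22 / 3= 7.33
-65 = -65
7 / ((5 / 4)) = 28 / 5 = 5.60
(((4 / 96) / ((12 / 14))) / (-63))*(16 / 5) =-1 / 405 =-0.00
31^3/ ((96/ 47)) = 1400177/ 96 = 14585.18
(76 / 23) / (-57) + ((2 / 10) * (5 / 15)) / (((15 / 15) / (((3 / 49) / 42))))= -13697 / 236670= -0.06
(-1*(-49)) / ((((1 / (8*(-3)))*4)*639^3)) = -98 / 86972373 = -0.00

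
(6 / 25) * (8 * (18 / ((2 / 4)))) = 1728 / 25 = 69.12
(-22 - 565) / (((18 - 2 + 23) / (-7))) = 4109 / 39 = 105.36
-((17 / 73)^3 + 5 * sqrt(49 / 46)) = -35 * sqrt(46) / 46 - 4913 / 389017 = -5.17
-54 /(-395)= 54 /395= 0.14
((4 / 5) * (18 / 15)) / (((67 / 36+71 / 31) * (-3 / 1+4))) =26784 / 115825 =0.23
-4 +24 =20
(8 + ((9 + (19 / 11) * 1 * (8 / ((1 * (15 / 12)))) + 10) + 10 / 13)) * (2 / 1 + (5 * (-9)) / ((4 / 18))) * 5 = -11131359 / 286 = -38920.84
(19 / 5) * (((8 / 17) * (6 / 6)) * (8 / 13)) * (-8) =-9728 / 1105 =-8.80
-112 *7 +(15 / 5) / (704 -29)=-176399 / 225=-784.00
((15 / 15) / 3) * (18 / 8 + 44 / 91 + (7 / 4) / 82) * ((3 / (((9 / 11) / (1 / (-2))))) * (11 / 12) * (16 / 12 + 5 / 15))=-16582445 / 6447168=-2.57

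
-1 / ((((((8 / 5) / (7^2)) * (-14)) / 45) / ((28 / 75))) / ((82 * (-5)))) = -30135 / 2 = -15067.50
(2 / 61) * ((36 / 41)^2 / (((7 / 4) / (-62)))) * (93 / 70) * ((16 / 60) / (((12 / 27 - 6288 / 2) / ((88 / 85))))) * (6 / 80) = 269018496 / 34326817424375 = 0.00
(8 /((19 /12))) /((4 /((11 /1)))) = 264 /19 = 13.89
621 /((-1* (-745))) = 621 /745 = 0.83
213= 213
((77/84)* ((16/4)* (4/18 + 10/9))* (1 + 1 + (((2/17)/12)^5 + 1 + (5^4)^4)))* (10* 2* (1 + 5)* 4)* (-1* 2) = -741265187709886366602680/1035075753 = -716145833347413.33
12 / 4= 3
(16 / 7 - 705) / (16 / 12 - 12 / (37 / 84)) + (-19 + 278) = 5760197 / 20132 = 286.12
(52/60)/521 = 13/7815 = 0.00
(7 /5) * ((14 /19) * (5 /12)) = 49 /114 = 0.43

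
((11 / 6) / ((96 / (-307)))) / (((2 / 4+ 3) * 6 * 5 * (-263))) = 3377 / 15906240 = 0.00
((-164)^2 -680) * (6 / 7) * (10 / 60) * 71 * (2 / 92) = 930668 / 161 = 5780.55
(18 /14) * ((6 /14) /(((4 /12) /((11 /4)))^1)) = 891 /196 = 4.55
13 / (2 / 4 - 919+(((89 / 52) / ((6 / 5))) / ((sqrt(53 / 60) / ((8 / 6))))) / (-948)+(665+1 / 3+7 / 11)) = -86334670441675656 / 1677086191315402519+25879845420* sqrt(795) / 1677086191315402519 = -0.05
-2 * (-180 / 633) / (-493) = -120 / 104023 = -0.00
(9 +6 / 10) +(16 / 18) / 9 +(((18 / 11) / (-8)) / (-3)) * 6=90061 / 8910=10.11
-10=-10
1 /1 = 1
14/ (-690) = -7/ 345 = -0.02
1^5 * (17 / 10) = 17 / 10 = 1.70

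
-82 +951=869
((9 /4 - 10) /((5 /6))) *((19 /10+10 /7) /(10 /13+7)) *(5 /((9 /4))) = -8.85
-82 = -82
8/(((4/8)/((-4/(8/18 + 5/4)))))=-37.77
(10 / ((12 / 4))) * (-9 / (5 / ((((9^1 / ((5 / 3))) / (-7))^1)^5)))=86093442 / 52521875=1.64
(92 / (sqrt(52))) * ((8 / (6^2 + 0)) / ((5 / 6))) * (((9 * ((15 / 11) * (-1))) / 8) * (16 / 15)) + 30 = 30- 1104 * sqrt(13) / 715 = 24.43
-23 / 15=-1.53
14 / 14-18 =-17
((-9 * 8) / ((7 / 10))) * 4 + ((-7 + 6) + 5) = -2852 / 7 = -407.43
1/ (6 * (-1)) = -1/ 6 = -0.17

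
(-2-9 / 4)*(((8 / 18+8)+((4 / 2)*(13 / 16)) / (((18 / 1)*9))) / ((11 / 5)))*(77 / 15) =-1303883 / 15552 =-83.84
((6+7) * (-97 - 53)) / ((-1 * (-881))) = -1950 / 881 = -2.21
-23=-23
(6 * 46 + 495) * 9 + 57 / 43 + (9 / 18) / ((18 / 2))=5371855 / 774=6940.38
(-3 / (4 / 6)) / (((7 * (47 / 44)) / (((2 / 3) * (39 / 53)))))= -5148 / 17437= -0.30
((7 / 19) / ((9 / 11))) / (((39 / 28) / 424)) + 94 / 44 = 20424611 / 146718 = 139.21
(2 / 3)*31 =62 / 3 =20.67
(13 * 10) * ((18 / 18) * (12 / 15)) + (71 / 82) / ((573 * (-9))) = 43978825 / 422874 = 104.00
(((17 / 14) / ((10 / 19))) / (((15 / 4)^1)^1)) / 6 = 0.10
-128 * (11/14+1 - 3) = 1088/7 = 155.43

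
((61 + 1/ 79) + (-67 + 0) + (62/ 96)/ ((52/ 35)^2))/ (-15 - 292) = 58391591/ 3147845376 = 0.02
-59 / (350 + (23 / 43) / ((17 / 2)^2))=-733193 / 4349542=-0.17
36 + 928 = 964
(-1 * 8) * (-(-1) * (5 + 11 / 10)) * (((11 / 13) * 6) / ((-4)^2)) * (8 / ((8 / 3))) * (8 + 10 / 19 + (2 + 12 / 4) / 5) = -1093059 / 2470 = -442.53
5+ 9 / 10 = 59 / 10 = 5.90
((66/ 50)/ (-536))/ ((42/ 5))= -0.00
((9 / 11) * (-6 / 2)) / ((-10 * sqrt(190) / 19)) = 27 * sqrt(190) / 1100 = 0.34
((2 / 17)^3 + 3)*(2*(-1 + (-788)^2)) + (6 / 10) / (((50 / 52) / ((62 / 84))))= 16024833216689 / 4298875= 3727680.66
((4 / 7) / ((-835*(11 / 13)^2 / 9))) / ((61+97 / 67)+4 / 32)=-3261024 / 23720290055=-0.00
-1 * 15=-15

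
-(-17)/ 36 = 17/ 36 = 0.47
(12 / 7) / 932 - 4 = -6521 / 1631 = -4.00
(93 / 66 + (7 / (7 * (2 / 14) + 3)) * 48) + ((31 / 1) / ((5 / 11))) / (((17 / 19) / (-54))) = -7537337 / 1870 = -4030.66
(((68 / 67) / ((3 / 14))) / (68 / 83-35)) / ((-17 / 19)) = 88312 / 570237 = 0.15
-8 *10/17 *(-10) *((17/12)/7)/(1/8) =1600/21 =76.19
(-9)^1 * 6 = -54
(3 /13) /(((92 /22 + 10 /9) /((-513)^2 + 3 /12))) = 312645069 /27248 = 11474.06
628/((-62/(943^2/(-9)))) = 279224186/279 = 1000803.53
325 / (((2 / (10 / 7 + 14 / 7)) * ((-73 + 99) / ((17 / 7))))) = 52.04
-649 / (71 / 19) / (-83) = 12331 / 5893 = 2.09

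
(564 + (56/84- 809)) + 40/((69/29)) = -5233/23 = -227.52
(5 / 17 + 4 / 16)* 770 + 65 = 16455 / 34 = 483.97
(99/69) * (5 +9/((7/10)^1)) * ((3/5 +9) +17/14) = 624525/2254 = 277.07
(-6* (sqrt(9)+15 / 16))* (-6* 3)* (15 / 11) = 25515 / 44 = 579.89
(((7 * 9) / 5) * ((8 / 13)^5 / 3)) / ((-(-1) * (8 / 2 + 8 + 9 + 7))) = 24576 / 1856465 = 0.01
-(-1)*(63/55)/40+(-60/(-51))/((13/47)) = 2081923/486200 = 4.28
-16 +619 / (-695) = -11739 / 695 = -16.89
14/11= 1.27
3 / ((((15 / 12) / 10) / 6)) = 144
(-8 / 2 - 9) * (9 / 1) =-117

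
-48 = -48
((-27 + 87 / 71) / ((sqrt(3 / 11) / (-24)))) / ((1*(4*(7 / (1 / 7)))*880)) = 183*sqrt(33) / 153076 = 0.01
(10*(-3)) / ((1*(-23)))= 30 / 23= 1.30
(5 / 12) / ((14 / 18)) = 15 / 28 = 0.54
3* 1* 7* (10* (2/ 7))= 60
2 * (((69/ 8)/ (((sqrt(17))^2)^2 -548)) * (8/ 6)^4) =-1472/ 6993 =-0.21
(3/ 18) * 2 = 1/ 3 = 0.33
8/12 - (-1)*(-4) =-10/3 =-3.33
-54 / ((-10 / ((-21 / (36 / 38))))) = -1197 / 10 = -119.70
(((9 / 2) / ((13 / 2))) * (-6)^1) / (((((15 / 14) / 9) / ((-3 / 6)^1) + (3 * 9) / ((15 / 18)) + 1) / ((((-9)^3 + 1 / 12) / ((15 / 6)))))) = 1653183 / 45266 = 36.52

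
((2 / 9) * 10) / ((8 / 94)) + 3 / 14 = 3317 / 126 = 26.33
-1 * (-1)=1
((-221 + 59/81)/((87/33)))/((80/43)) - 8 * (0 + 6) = -8729713/93960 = -92.91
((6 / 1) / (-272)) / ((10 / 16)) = -3 / 85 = -0.04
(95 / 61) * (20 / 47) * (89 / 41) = 169100 / 117547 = 1.44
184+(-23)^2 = 713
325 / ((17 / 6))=1950 / 17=114.71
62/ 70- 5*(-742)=129881/ 35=3710.89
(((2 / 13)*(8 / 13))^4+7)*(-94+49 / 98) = -654.51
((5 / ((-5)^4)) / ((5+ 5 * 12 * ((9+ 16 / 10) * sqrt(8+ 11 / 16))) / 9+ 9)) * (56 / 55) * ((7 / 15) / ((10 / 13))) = -657384 / 602707703125+ 1215396 * sqrt(139) / 602707703125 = 0.00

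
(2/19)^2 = 4/361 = 0.01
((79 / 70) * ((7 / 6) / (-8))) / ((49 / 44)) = -869 / 5880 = -0.15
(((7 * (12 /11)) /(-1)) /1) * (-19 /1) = 1596 /11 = 145.09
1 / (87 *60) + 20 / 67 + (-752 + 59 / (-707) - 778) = -378264031891 / 247266180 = -1529.78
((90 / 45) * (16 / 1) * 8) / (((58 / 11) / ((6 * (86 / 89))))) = 726528 / 2581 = 281.49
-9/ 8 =-1.12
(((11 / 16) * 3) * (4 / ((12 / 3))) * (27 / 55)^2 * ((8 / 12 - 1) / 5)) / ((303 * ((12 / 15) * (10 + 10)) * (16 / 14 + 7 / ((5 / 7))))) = -1701 / 2723283200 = -0.00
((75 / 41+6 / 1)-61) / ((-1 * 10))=218 / 41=5.32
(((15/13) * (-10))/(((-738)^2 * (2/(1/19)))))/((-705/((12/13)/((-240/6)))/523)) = -523/54797359032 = -0.00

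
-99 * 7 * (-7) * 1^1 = 4851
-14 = -14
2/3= 0.67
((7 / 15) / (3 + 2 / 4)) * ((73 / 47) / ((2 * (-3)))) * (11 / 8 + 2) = -219 / 1880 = -0.12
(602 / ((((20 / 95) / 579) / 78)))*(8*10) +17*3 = 10331259171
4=4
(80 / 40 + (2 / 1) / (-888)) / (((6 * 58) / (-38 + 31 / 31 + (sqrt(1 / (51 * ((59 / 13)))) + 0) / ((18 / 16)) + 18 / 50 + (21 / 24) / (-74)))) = -481150489 / 2286777600 + 887 * sqrt(39117) / 523042434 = -0.21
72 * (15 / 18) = 60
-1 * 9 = -9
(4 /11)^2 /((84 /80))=320 /2541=0.13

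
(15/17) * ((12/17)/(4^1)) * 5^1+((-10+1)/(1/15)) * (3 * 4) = -467955/289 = -1619.22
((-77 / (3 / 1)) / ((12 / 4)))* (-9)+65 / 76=5917 / 76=77.86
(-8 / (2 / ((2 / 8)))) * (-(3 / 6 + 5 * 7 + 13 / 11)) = 807 / 22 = 36.68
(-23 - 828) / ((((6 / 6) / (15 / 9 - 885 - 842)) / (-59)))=-259881784 / 3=-86627261.33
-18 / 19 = -0.95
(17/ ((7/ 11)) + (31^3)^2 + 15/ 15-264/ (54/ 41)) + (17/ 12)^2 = 99400393151/ 112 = 887503510.28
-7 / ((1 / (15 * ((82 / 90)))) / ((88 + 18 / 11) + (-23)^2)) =-1953035 / 33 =-59182.88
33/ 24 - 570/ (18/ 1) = -727/ 24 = -30.29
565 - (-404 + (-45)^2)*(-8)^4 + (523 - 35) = -6638563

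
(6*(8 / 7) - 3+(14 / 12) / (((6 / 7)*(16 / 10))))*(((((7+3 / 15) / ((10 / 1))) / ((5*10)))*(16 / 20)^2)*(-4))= -0.17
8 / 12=2 / 3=0.67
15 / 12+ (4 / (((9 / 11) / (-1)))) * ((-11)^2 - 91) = -1745 / 12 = -145.42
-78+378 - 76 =224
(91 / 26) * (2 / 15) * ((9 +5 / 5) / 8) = 7 / 12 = 0.58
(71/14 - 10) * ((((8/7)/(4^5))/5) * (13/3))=-0.00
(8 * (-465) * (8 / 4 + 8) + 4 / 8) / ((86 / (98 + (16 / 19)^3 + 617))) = -365171198119 / 1179748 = -309533.22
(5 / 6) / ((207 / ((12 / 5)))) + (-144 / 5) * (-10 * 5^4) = 37260002 / 207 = 180000.01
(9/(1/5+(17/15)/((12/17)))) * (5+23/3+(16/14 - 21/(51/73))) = -81.00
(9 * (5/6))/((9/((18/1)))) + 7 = 22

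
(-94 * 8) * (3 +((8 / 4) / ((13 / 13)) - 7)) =1504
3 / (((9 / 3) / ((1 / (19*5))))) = 0.01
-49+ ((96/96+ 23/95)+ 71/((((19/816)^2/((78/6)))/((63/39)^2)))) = 104241965441/23465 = 4442444.72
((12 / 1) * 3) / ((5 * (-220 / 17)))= -153 / 275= -0.56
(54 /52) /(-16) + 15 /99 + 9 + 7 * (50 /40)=17.84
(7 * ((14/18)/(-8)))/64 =-49/4608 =-0.01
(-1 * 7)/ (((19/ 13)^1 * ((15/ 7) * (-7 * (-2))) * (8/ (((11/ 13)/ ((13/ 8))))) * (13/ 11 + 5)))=-847/ 503880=-0.00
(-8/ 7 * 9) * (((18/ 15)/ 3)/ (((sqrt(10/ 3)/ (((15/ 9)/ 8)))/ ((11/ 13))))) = -33 * sqrt(30)/ 455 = -0.40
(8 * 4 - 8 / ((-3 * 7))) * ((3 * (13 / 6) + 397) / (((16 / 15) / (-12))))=-1028925 / 7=-146989.29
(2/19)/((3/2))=4/57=0.07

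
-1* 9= -9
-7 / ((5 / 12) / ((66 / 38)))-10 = -3722 / 95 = -39.18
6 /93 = 2 /31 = 0.06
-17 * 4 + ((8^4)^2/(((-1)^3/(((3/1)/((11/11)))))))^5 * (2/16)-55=-40375300371966819639453139456015466619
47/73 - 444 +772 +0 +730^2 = 38925691/73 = 533228.64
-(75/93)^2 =-625/961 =-0.65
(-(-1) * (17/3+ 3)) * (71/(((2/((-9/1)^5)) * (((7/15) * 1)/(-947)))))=258068044845/7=36866863549.29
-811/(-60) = 811/60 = 13.52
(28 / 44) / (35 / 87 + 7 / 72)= 2088 / 1639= 1.27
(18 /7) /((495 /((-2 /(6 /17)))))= -34 /1155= -0.03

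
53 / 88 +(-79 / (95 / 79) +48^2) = 18717267 / 8360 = 2238.91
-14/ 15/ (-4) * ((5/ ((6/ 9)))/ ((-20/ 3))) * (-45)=189/ 16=11.81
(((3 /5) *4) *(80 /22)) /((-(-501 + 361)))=24 /385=0.06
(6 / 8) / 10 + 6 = 243 / 40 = 6.08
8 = 8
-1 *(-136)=136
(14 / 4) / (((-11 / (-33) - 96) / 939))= -34.35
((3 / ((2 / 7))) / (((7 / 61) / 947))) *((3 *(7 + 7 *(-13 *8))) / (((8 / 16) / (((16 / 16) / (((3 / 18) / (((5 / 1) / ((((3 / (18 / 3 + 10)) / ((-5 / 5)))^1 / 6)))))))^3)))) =331643345338368000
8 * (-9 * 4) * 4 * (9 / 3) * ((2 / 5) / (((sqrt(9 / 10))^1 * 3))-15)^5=212763032192 / 81-10630686256384 * sqrt(10) / 273375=2503733157.70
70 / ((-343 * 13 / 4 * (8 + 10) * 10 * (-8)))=1 / 22932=0.00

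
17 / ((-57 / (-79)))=1343 / 57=23.56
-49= -49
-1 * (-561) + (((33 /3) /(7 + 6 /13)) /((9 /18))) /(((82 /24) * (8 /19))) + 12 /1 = 2286972 /3977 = 575.05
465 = 465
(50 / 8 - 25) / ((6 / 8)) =-25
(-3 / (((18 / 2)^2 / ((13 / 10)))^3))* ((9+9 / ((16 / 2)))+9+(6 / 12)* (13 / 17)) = -5828641 / 24091992000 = -0.00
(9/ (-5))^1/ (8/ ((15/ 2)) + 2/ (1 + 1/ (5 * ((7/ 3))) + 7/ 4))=-10719/ 10552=-1.02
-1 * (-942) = 942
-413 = -413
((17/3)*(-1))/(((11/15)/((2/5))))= -34/11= -3.09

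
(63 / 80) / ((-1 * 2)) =-63 / 160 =-0.39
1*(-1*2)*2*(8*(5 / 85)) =-32 / 17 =-1.88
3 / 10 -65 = -647 / 10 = -64.70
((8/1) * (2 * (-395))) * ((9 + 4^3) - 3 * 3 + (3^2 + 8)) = -511920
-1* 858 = -858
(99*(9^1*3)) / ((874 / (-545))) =-1456785 / 874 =-1666.80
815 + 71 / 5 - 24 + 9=4071 / 5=814.20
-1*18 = -18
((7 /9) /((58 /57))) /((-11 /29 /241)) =-32053 /66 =-485.65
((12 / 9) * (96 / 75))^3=2097152 / 421875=4.97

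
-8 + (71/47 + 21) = 14.51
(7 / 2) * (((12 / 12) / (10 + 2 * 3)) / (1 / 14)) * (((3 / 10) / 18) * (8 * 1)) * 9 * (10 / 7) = 21 / 4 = 5.25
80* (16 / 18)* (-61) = -39040 / 9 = -4337.78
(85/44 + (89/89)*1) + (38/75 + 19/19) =4.44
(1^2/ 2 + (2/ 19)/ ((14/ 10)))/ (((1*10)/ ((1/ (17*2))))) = 9/ 5320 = 0.00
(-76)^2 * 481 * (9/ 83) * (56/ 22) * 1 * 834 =583900507008/ 913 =639540533.42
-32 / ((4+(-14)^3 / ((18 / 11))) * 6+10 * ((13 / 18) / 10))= 576 / 180659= 0.00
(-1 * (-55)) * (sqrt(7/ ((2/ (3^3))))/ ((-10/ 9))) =-297 * sqrt(42)/ 4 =-481.19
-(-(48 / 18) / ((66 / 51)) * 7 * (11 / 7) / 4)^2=-289 / 9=-32.11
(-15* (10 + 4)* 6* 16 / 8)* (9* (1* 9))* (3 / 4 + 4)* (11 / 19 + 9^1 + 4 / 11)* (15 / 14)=-113614650 / 11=-10328604.55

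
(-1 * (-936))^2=876096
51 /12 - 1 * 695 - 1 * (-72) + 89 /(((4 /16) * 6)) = -6713 /12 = -559.42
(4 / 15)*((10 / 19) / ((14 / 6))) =8 / 133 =0.06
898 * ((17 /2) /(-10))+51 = -712.30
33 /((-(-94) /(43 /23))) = 1419 /2162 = 0.66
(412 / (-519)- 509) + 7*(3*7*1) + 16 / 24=-62648 / 173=-362.13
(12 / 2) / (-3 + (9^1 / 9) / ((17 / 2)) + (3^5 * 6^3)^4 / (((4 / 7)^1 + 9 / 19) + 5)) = 6834 / 1430076978173956263725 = 0.00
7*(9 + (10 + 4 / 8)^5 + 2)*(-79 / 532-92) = -200232139419 / 2432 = -82332294.17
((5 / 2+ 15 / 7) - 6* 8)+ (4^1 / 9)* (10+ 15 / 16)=-9701 / 252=-38.50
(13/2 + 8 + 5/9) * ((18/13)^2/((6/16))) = 13008/169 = 76.97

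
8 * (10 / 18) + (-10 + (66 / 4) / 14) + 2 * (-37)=-19751 / 252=-78.38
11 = 11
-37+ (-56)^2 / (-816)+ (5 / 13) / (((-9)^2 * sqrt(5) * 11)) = -40.84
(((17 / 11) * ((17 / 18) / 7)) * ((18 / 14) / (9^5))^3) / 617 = 289 / 82842391495724568246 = 0.00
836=836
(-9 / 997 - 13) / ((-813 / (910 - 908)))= 25940 / 810561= 0.03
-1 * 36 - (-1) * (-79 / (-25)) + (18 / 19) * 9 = -11549 / 475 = -24.31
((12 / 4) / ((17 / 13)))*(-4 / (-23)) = 0.40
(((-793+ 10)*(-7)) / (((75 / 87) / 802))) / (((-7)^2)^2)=18211014 / 8575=2123.73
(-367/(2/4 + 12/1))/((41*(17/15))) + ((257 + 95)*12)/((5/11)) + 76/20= 32396449/3485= 9295.97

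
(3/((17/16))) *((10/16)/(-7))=-30/119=-0.25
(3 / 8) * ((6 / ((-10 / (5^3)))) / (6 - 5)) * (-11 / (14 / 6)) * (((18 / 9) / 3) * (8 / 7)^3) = 316800 / 2401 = 131.95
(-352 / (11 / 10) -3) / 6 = -323 / 6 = -53.83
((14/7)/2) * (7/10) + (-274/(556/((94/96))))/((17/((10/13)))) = 0.68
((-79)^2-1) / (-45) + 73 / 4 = -1445 / 12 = -120.42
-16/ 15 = -1.07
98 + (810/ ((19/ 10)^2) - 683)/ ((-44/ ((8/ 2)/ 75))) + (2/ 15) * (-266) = 18789553/ 297825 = 63.09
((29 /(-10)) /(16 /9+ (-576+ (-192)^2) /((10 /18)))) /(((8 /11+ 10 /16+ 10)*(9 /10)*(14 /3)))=-1595 /1712940012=-0.00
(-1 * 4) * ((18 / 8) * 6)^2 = -729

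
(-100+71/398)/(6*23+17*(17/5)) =-198645/389642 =-0.51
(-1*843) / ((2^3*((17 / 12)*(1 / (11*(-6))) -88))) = 83457 / 69713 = 1.20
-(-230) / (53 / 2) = 460 / 53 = 8.68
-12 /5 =-2.40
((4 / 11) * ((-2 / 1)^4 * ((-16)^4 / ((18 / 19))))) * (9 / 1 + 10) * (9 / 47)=1464355.65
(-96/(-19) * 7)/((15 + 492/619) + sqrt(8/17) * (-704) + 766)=120845914112 * sqrt(34)/15592735317017 + 1140698924512/15592735317017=0.12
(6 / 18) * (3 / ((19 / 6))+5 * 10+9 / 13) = 12755 / 741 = 17.21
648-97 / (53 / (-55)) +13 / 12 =476837 / 636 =749.74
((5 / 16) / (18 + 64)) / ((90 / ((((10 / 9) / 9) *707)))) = 3535 / 956448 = 0.00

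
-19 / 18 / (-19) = 0.06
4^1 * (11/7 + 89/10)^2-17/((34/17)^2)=2128331/4900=434.35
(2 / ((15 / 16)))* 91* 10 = 5824 / 3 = 1941.33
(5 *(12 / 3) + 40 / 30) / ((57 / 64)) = 4096 / 171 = 23.95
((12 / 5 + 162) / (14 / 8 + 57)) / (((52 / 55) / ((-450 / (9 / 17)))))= -1537140 / 611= -2515.78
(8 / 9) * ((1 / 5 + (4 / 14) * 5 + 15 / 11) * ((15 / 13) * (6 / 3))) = 6144 / 1001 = 6.14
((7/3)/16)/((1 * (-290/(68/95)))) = -119/330600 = -0.00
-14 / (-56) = 1 / 4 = 0.25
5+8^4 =4101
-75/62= -1.21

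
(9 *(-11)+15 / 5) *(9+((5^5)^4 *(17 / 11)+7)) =-155639648437516896 / 11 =-14149058948865172.36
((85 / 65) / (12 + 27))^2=289 / 257049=0.00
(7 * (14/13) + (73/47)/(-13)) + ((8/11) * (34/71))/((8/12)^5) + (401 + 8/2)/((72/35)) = 789994173/3817528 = 206.94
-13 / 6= -2.17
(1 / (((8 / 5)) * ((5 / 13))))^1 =13 / 8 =1.62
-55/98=-0.56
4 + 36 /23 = 128 /23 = 5.57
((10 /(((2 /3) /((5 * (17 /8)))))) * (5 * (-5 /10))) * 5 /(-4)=31875 /64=498.05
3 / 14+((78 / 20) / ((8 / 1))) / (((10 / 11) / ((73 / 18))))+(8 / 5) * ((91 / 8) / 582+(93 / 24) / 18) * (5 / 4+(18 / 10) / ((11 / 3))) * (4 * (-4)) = -868637167 / 107553600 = -8.08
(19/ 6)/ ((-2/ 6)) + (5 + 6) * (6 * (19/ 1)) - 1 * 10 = 2469/ 2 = 1234.50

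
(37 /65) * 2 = 74 /65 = 1.14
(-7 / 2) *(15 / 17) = -105 / 34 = -3.09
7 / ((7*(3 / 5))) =5 / 3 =1.67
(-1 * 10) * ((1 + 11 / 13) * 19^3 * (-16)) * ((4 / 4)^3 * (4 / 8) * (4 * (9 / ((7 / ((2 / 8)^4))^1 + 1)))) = 474094080 / 23309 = 20339.53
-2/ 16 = -1/ 8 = -0.12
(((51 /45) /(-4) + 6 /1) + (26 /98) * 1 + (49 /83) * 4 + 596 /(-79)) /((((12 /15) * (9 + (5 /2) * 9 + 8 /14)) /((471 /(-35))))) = -2418584843 /5770422280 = -0.42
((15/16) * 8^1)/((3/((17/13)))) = 85/26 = 3.27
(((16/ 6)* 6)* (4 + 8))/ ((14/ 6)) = 576/ 7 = 82.29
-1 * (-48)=48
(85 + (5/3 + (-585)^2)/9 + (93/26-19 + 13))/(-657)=-26751649/461214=-58.00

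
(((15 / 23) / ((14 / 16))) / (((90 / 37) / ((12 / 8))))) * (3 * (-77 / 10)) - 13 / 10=-2741 / 230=-11.92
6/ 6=1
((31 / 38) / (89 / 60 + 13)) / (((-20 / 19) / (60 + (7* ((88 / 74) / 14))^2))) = -3842016 / 1189661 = -3.23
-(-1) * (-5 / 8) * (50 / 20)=-25 / 16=-1.56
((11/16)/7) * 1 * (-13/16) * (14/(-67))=143/8576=0.02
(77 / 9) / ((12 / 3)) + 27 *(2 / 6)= 401 / 36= 11.14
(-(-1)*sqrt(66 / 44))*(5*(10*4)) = 100*sqrt(6) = 244.95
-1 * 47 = -47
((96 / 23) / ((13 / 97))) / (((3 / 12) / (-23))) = -37248 / 13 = -2865.23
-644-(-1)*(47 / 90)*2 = -28933 / 45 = -642.96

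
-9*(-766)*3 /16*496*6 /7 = 3846852 /7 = 549550.29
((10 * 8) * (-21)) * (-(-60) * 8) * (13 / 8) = -1310400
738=738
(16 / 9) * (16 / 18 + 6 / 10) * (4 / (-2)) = -2144 / 405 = -5.29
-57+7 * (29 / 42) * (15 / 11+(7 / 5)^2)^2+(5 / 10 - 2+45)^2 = 1713942343 / 907500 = 1888.64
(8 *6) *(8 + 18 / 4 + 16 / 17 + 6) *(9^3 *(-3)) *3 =-104083704 / 17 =-6122570.82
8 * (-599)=-4792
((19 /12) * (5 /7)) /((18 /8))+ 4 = 851 /189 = 4.50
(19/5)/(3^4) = 19/405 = 0.05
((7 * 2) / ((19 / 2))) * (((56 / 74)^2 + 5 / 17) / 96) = 141211 / 10612488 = 0.01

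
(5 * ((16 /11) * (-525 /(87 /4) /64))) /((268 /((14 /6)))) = -6125 /256476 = -0.02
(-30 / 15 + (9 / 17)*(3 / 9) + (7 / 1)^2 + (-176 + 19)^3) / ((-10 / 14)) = 460511653 / 85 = 5417784.15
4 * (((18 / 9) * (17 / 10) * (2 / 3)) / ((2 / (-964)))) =-65552 / 15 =-4370.13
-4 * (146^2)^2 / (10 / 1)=-908743712 / 5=-181748742.40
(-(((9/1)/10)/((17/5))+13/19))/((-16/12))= 1839/2584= 0.71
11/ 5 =2.20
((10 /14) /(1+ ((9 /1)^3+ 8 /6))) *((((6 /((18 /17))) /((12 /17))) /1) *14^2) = 10115 /6582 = 1.54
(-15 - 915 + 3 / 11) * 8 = -81816 / 11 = -7437.82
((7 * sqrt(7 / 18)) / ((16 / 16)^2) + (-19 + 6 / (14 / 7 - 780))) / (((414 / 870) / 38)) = -40740940 / 26841 + 19285 * sqrt(14) / 207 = -1169.27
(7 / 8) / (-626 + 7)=-7 / 4952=-0.00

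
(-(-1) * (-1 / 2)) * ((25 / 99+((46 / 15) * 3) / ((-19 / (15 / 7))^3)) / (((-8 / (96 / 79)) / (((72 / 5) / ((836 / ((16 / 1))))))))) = 2140491840 / 427288284577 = 0.01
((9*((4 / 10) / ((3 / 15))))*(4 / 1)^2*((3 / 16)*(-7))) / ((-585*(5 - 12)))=-6 / 65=-0.09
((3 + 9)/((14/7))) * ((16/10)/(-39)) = -16/65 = -0.25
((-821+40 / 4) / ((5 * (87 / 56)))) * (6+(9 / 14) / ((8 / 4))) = -95698 / 145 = -659.99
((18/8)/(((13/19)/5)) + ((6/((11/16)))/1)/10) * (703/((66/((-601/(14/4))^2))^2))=2429497952.68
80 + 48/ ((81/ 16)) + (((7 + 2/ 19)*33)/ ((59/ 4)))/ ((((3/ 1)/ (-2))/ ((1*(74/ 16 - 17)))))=6677741/ 30267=220.63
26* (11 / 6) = 143 / 3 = 47.67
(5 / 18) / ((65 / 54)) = 3 / 13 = 0.23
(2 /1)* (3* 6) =36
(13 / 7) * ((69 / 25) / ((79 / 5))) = 897 / 2765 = 0.32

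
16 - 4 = 12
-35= -35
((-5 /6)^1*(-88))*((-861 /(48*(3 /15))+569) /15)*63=147628.25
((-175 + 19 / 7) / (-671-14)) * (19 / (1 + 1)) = 11457 / 4795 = 2.39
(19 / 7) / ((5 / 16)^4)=1245184 / 4375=284.61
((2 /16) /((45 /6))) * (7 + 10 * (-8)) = -73 /60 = -1.22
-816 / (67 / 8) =-6528 / 67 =-97.43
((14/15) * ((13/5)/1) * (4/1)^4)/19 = 46592/1425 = 32.70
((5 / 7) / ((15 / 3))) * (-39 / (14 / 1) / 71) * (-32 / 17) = 624 / 59143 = 0.01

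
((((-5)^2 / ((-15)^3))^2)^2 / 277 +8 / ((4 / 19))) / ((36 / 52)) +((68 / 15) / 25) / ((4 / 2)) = 45525903893833 / 828051508125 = 54.98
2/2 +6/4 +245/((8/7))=1735/8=216.88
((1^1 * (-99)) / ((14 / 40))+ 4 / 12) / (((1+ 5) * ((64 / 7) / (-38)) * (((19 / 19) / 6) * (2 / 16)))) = 112727 / 12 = 9393.92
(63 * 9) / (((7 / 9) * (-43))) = -729 / 43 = -16.95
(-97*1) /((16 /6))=-291 /8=-36.38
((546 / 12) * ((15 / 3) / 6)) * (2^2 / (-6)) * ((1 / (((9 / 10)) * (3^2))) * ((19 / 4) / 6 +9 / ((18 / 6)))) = -207025 / 17496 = -11.83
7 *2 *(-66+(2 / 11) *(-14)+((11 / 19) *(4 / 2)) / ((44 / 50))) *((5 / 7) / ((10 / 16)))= -224816 / 209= -1075.67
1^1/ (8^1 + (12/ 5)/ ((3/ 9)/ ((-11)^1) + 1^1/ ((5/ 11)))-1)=179/ 1451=0.12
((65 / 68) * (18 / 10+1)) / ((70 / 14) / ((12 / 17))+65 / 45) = 1638 / 5219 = 0.31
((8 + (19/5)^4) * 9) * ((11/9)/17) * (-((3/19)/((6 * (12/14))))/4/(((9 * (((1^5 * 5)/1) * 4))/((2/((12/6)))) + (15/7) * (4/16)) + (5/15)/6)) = -218814057/36748517500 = -0.01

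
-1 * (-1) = 1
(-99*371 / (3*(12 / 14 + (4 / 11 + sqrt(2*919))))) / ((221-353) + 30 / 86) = -635072977 / 10273456371 + 1040438707*sqrt(1838) / 20546912742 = 2.11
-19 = -19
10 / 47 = 0.21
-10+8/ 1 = -2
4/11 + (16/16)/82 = 339/902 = 0.38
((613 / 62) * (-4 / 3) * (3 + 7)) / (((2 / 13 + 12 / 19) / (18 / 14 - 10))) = 92360710 / 63147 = 1462.63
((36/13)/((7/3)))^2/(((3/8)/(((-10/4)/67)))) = -77760/554827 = -0.14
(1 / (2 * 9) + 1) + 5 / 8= 121 / 72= 1.68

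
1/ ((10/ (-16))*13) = -8/ 65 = -0.12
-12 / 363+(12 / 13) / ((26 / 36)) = 25460 / 20449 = 1.25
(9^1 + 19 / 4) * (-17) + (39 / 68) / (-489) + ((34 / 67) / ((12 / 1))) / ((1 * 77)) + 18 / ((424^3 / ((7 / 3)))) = -382070634611042789 / 1634522421928704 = -233.75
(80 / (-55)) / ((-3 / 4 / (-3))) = -64 / 11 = -5.82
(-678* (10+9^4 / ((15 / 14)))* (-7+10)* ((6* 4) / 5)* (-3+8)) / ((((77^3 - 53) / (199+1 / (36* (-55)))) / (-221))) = 6858366031439 / 237750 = 28846965.43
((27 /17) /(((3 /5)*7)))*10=3.78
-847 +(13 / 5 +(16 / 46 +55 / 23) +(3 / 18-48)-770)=-1145051 / 690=-1659.49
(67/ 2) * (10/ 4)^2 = 1675/ 8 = 209.38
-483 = -483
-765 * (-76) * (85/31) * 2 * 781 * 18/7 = 138946460400/217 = 640306269.12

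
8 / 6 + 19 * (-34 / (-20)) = 1009 / 30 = 33.63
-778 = -778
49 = 49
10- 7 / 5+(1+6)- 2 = 68 / 5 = 13.60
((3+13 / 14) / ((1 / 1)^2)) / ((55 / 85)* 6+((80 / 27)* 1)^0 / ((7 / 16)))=0.64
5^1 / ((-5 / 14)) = -14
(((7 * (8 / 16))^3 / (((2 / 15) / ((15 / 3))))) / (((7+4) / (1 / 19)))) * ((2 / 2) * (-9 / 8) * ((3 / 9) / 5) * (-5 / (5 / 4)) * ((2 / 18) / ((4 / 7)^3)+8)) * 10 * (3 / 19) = 127364475 / 4066304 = 31.32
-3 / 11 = -0.27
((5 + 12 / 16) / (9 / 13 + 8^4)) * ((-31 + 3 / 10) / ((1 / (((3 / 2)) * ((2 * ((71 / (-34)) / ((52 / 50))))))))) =7519965 / 28971808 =0.26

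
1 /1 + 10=11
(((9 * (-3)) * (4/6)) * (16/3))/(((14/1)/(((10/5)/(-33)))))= 32/77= 0.42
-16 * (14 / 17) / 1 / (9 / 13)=-2912 / 153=-19.03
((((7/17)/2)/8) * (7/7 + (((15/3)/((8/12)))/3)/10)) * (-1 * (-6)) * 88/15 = 77/68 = 1.13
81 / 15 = 5.40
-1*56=-56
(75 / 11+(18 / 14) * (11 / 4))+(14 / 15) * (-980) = -904.31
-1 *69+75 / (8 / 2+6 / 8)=-1011 / 19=-53.21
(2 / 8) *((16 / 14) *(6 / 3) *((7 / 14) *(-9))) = -18 / 7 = -2.57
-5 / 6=-0.83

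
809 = 809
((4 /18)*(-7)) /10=-7 /45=-0.16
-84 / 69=-28 / 23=-1.22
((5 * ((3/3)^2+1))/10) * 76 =76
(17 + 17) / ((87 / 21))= 238 / 29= 8.21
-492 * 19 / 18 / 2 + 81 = -536 / 3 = -178.67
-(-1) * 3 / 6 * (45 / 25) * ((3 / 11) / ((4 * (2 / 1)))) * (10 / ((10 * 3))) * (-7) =-63 / 880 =-0.07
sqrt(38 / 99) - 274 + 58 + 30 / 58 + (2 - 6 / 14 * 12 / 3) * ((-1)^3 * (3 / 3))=-43801 / 203 + sqrt(418) / 33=-215.15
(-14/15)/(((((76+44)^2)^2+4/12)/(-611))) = 8554/3110400005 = 0.00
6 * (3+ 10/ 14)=156/ 7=22.29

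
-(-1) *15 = 15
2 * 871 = 1742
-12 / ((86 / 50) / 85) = -25500 / 43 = -593.02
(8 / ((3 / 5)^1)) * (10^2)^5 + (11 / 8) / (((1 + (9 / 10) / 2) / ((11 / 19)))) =440800000001815 / 3306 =133333333333.88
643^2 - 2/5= 2067243/5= 413448.60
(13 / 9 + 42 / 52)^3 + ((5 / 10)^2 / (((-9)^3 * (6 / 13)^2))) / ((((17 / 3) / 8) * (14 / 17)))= 3072884257 / 269070984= 11.42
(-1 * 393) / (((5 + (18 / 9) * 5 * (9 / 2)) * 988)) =-393 / 49400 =-0.01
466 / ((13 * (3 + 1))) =233 / 26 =8.96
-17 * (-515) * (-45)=-393975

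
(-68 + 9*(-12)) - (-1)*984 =808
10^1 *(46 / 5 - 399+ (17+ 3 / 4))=-7441 / 2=-3720.50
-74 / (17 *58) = -0.08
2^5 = 32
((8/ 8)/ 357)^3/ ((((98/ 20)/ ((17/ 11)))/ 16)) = 160/ 1442595231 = 0.00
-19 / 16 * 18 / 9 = -19 / 8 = -2.38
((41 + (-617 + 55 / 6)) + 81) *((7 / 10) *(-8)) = 8162 / 3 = 2720.67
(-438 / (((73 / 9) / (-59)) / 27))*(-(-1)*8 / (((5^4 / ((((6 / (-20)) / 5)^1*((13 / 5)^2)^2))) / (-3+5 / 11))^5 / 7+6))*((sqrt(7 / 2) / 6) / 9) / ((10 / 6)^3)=2991238689240864166527575754447920256*sqrt(14) / 1788025296428917041654010279736456308852375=0.00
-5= -5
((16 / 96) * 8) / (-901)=-4 / 2703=-0.00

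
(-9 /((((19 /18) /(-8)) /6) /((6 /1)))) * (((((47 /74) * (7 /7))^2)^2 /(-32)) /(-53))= 3557287449 /15098241016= 0.24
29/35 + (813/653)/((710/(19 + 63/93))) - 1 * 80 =-3980892308/50303855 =-79.14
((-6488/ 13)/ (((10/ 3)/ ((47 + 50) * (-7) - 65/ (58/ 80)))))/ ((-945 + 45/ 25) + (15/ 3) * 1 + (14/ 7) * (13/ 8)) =-289248016/ 2349841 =-123.09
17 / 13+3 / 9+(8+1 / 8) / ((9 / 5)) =5761 / 936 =6.15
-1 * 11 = -11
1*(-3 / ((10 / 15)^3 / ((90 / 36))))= -405 / 16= -25.31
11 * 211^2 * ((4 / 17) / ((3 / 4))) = 7835696 / 51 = 153641.10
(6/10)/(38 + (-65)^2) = 1/7105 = 0.00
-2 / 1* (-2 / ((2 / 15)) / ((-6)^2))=5 / 6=0.83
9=9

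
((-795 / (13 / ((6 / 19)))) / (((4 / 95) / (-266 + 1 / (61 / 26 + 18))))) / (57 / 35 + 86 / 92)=58719654000 / 1233973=47585.85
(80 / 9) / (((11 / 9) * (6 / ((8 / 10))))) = 0.97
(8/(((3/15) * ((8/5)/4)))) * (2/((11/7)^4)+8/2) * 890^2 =5019220860000/14641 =342819538.28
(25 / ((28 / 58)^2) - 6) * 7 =708.89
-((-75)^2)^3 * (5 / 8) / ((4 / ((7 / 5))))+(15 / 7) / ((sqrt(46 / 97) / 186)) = -1245849609375 / 32+1395 * sqrt(4462) / 161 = -38932799714.19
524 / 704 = 0.74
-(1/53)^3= -1/148877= -0.00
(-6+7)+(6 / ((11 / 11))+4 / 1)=11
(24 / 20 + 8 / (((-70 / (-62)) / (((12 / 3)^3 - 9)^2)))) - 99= 746777 / 35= 21336.49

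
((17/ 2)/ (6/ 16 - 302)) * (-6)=408/ 2413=0.17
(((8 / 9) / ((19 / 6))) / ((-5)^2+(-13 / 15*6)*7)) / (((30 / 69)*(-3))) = 184 / 9747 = 0.02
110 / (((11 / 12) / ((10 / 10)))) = 120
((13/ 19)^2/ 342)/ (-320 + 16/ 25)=-4225/ 985720608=-0.00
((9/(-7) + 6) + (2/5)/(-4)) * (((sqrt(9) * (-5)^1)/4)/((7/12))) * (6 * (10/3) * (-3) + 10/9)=85595/49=1746.84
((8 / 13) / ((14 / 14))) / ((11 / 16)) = 128 / 143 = 0.90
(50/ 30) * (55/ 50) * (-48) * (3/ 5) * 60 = -3168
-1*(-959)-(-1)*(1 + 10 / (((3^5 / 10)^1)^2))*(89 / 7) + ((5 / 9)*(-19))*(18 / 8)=1567693607 / 1653372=948.18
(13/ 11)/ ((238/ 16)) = 104/ 1309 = 0.08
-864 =-864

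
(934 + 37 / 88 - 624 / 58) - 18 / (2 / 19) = 1920793 / 2552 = 752.66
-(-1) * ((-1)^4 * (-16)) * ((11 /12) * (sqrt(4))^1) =-88 /3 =-29.33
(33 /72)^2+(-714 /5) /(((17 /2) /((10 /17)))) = -94711 /9792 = -9.67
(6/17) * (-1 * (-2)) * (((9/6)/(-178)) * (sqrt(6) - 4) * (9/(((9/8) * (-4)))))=-72/1513 + 18 * sqrt(6)/1513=-0.02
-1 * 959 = -959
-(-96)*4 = 384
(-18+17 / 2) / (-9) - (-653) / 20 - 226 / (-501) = 1026749 / 30060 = 34.16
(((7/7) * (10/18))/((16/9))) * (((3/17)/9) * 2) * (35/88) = 175/35904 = 0.00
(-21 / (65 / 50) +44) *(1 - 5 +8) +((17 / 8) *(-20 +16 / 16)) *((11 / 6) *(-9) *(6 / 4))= 462037 / 416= 1110.67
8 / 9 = 0.89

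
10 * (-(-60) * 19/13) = 11400/13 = 876.92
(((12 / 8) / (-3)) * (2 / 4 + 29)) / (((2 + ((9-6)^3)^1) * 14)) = -59 / 1624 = -0.04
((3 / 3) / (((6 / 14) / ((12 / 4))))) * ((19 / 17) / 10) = 133 / 170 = 0.78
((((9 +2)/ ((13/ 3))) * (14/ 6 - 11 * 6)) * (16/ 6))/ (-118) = 8404/ 2301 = 3.65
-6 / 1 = -6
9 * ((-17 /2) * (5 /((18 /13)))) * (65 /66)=-71825 /264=-272.06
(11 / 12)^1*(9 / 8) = 33 / 32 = 1.03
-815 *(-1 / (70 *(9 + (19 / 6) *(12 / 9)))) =0.88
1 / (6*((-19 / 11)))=-0.10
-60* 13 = -780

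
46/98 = 23/49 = 0.47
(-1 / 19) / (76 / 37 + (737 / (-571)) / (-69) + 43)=-1457763 / 1248402638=-0.00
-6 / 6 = -1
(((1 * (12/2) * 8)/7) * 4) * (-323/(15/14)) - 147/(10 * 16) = -264631/32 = -8269.72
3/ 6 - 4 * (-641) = 5129/ 2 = 2564.50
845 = 845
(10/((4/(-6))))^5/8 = -759375/8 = -94921.88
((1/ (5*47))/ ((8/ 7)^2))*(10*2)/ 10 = 49/ 7520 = 0.01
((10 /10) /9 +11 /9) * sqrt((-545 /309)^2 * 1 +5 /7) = 2.61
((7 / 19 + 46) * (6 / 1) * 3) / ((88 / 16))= 31716 / 209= 151.75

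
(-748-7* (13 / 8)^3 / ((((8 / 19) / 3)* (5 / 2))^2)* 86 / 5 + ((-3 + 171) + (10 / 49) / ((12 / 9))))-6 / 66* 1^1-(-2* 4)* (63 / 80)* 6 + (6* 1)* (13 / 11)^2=-14359076828937 / 3035648000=-4730.15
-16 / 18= -8 / 9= -0.89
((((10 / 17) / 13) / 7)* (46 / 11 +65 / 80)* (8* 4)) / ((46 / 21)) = 26370 / 55913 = 0.47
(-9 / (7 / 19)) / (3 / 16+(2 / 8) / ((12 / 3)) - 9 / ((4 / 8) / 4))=684 / 2009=0.34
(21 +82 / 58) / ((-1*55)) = -0.41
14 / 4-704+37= -1327 / 2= -663.50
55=55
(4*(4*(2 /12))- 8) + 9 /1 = 11 /3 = 3.67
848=848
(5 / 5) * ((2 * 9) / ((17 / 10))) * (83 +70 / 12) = 15990 / 17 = 940.59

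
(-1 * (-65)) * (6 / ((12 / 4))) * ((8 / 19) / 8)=6.84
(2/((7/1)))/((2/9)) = 1.29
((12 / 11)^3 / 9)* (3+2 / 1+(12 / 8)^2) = 1392 / 1331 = 1.05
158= 158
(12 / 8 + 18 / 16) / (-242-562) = -7 / 2144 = -0.00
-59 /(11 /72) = -4248 /11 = -386.18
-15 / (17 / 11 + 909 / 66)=-330 / 337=-0.98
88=88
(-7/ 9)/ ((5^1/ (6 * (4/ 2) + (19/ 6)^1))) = -637/ 270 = -2.36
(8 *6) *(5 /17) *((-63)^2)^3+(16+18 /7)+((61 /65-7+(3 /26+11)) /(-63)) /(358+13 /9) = 44174354875640920331 /50045450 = 882684737086.81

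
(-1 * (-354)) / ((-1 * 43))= -354 / 43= -8.23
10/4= 5/2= 2.50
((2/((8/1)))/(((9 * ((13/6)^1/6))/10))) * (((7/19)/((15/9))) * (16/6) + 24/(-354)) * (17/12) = 24854/43719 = 0.57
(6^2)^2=1296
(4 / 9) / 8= 1 / 18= 0.06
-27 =-27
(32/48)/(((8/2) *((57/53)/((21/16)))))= 371/1824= 0.20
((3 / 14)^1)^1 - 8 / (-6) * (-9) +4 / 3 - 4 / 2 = -523 / 42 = -12.45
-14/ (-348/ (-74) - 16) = 259/ 209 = 1.24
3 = 3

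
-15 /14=-1.07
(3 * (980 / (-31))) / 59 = -2940 / 1829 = -1.61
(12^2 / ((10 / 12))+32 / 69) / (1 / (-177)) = -3526784 / 115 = -30667.69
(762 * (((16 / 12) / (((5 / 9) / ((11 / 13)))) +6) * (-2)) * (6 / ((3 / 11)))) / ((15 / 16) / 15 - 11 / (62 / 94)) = 2893600512 / 178555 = 16205.65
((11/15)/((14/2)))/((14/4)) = 22/735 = 0.03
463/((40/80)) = 926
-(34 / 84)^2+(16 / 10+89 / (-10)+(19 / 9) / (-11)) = -82529 / 10780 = -7.66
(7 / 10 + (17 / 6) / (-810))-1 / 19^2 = 243425 / 350892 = 0.69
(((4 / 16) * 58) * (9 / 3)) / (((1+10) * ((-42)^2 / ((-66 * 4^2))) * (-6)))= 58 / 147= 0.39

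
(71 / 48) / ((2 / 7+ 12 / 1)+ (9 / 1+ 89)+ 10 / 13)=6461 / 485088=0.01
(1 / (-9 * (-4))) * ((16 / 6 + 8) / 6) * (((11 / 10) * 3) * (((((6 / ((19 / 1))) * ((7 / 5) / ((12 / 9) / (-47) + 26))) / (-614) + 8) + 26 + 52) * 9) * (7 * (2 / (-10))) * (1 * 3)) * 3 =-2121732417189 / 1335027875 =-1589.28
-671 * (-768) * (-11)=-5668608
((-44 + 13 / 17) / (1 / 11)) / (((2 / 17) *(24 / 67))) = -180565 / 16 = -11285.31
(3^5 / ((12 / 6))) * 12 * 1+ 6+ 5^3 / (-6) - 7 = 8617 / 6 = 1436.17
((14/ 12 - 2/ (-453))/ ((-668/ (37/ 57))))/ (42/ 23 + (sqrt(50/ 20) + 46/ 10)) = -3336256145/ 17698905194076 + 519173825 * sqrt(10)/ 35397810388152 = -0.00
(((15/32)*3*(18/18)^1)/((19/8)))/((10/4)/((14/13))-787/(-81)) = 25515/518719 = 0.05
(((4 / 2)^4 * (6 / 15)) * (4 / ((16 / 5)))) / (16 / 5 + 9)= 40 / 61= 0.66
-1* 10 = -10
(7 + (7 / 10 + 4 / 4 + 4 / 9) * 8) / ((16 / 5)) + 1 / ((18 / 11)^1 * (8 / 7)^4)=582955 / 73728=7.91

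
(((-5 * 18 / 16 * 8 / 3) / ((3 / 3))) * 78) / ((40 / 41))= -4797 / 4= -1199.25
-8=-8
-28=-28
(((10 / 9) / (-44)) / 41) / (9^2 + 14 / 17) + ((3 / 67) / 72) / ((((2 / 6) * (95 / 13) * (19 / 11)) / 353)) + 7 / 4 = 9844269762361 / 5462458836120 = 1.80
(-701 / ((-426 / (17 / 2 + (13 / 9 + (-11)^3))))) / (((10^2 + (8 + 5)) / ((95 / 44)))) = -1583562505 / 38125296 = -41.54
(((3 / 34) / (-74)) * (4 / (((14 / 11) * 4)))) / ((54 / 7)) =-11 / 90576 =-0.00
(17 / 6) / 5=17 / 30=0.57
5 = 5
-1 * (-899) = 899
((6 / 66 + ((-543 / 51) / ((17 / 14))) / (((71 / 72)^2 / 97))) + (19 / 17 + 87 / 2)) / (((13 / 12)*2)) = -79799492301 / 208329407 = -383.04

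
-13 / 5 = -2.60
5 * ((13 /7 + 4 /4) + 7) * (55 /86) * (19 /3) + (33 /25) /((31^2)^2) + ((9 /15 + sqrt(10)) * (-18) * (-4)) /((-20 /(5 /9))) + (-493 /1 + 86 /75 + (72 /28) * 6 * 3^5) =28818577544201 /8339394630- 2 * sqrt(10) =3449.39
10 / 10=1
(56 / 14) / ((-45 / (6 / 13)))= -8 / 195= -0.04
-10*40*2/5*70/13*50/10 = -4307.69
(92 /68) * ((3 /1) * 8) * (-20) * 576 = -6359040 /17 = -374061.18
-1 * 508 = -508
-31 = -31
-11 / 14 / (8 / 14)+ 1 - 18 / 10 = -87 / 40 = -2.18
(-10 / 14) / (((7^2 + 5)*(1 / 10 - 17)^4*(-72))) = 3125 / 1387557956421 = 0.00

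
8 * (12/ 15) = 32/ 5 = 6.40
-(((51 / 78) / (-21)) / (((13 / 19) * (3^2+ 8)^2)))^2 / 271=-361 / 3945836843676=-0.00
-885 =-885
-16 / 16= -1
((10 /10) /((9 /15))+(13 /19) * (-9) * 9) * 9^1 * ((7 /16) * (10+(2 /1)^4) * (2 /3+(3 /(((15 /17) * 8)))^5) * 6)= -21859059684189 /972800000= -22470.25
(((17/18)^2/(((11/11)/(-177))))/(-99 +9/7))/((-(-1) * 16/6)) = 119357/196992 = 0.61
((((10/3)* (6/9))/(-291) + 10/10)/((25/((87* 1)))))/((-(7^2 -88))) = 75371/851175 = 0.09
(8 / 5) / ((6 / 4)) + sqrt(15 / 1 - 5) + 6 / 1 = sqrt(10) + 106 / 15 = 10.23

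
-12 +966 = 954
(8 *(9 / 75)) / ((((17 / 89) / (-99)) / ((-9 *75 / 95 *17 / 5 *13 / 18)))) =4123548 / 475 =8681.15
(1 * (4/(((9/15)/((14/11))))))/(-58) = -140/957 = -0.15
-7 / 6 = -1.17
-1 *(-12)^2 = -144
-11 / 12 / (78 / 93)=-341 / 312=-1.09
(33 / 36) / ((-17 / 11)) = -121 / 204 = -0.59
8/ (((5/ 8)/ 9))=576/ 5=115.20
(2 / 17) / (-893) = -2 / 15181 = -0.00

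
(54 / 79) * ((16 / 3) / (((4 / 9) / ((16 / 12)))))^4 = 3538944 / 79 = 44796.76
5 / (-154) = -5 / 154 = -0.03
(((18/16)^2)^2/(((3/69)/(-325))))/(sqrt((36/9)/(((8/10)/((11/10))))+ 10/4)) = -49043475 * sqrt(2)/16384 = -4233.27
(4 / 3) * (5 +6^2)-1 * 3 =155 / 3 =51.67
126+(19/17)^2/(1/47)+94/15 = 827881/4335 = 190.98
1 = 1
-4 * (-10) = 40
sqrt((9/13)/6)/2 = sqrt(78)/52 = 0.17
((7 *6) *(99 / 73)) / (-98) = -297 / 511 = -0.58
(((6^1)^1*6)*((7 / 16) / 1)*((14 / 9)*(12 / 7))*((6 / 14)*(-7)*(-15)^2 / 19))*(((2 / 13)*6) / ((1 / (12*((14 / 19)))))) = -57153600 / 4693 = -12178.48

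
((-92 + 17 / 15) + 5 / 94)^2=16396034209 / 1988100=8247.09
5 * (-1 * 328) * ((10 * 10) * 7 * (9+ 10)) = -21812000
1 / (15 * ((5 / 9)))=0.12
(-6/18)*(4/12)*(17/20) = -17/180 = -0.09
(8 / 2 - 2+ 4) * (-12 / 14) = -36 / 7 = -5.14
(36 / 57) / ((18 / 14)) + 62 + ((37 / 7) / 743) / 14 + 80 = 591397417 / 4150398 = 142.49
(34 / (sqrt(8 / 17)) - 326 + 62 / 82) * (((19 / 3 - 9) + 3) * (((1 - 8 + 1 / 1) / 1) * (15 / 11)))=400050 / 451 - 255 * sqrt(34) / 11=751.86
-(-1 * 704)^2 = -495616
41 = 41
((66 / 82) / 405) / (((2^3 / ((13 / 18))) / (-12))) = -143 / 66420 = -0.00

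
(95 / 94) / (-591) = -95 / 55554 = -0.00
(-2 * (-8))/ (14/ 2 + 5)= 4/ 3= 1.33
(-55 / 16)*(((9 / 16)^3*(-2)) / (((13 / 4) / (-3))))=-120285 / 106496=-1.13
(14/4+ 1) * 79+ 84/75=17831/50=356.62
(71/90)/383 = 71/34470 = 0.00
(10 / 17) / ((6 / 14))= 1.37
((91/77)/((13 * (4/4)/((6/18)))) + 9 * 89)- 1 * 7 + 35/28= 104977/132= 795.28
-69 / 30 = -23 / 10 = -2.30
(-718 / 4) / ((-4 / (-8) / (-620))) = 222580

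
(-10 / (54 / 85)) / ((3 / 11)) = -4675 / 81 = -57.72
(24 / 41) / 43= 24 / 1763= 0.01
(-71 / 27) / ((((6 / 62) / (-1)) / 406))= 893606 / 81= 11032.17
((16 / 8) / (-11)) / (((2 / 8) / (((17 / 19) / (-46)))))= 68 / 4807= 0.01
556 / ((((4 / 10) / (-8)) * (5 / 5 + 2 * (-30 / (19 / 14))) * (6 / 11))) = 1162040 / 2463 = 471.80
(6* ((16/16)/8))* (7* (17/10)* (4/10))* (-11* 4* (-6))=23562/25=942.48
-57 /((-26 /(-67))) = -146.88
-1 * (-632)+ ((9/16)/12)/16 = 647171/1024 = 632.00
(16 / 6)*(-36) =-96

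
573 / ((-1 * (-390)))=191 / 130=1.47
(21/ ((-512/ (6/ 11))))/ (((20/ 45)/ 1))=-567/ 11264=-0.05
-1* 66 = -66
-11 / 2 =-5.50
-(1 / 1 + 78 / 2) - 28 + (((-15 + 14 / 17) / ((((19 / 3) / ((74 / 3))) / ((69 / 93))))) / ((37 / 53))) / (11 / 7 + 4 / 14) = -99.60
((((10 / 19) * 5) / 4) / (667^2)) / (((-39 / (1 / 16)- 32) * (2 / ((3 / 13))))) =-75 / 288345017792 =-0.00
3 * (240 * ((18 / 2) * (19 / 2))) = 61560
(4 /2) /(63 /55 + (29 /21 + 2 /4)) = 4620 /6991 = 0.66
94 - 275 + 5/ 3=-538/ 3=-179.33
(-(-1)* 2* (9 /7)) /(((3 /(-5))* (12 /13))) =-65 /14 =-4.64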